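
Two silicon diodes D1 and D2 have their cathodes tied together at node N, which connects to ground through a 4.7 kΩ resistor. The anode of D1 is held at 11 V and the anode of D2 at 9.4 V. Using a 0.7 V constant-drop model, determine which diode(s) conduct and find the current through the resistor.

Assume both conduct. Then node N would need to be at both 11−0.7 = 10.3 V and 9.4−0.7 = 8.7 V, which is impossible.
Assume only D1 conducts: V_N = 11 − 0.7 = 10.3 V, so I_R = 10.3/4.7 = 2.19 mA.
Check D2: its anode-to-cathode voltage is 9.4 − 10.3 = -0.9 V < 0.7 V, so it is off. The assumption is consistent.

Only D1 conducts; I_R ≈ 2.2 mA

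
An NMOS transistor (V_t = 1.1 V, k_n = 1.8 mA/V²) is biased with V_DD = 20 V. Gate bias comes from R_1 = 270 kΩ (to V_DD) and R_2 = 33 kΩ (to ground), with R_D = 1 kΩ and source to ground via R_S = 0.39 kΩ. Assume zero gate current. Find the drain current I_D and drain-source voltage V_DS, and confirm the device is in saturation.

I_D ≈ 0.63 mA, V_DS ≈ 19 V

V_G = V_DD·R_2/(R_1+R_2) = 20×33/303 = 2.18 V.
Assume saturation: I_D = (k_n/2)(V_GS − V_t)² with V_GS = V_G − I_D·R_S = 2.18 − 0.39·I_D.
Substituting gives 0.137·I_D² − 1.76·I_D + 1.05 = 0, with roots I_D = 0.626 or 12.2 mA.
The root I_D = 12.2 mA gives V_GS = -2.58 V ≤ V_t, so take I_D = 0.626 mA.
Then V_GS = 1.93 V and V_DS = V_DD − I_D(R_D+R_S) = 20 − 0.626×1.39 = 19.1 V.
Saturation requires V_DS ≥ V_GS − V_t = 0.834 V; 19.1 ≥ 0.834 ✓.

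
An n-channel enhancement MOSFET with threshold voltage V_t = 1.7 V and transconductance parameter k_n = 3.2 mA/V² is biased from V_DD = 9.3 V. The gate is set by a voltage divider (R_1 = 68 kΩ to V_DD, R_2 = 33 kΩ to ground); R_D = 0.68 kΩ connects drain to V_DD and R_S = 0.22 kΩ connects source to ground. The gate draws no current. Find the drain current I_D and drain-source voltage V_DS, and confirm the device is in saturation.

V_G = V_DD·R_2/(R_1+R_2) = 9.3×33/101 = 3.04 V.
Assume saturation: I_D = (k_n/2)(V_GS − V_t)² with V_GS = V_G − I_D·R_S = 3.04 − 0.22·I_D.
Substituting gives 0.0774·I_D² − 1.94·I_D + 2.87 = 0, with roots I_D = 1.57 or 23.5 mA.
The root I_D = 23.5 mA gives V_GS = -2.13 V ≤ V_t, so take I_D = 1.57 mA.
Then V_GS = 2.69 V and V_DS = V_DD − I_D(R_D+R_S) = 9.3 − 1.57×0.9 = 7.88 V.
Saturation requires V_DS ≥ V_GS − V_t = 0.992 V; 7.88 ≥ 0.992 ✓.

I_D ≈ 1.6 mA, V_DS ≈ 7.9 V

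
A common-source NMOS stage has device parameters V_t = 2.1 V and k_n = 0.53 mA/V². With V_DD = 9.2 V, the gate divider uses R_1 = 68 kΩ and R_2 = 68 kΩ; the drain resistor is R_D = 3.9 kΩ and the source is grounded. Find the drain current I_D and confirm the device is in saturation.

I_D ≈ 1.7 mA

V_G = V_DD·R_2/(R_1+R_2) = 9.2×68/136 = 4.6 V. With the source grounded, V_GS = V_G = 4.6 V.
Assume saturation: I_D = (k_n/2)(V_GS − V_t)² = (0.53/2)×(4.6 − 2.1)² = 0.265×2.5² = 1.66 mA.
V_DS = V_DD − I_D·R_D = 9.2 − 1.66×3.9 = 2.74 V.
Saturation requires V_DS ≥ V_GS − V_t = 2.5 V; 2.74 ≥ 2.5 ✓.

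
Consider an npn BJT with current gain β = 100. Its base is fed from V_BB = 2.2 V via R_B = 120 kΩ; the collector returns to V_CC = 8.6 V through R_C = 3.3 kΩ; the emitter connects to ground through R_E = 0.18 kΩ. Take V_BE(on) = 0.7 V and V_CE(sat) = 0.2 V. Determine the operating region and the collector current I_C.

Assume active. Base-emitter loop: I_B = (V_BB − V_BE)/(R_B + (β+1)R_E) = (2.2 − 0.7)/(120 + 101×0.18) = 0.0109 mA.
I_C = β·I_B = 100×0.0109 = 1.09 mA.
V_CE = V_CC − I_C·R_C − I_E·R_E = 8.6 − 1.09×3.3 − 1.1×0.18 = 4.82 V > V_CE(sat), so the active-region assumption holds.

active; I_C ≈ 1.1 mA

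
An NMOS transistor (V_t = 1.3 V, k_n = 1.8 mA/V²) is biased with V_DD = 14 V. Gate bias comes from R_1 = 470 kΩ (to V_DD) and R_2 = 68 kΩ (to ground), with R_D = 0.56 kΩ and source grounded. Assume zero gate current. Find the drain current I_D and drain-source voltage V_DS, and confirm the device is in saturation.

V_G = V_DD·R_2/(R_1+R_2) = 14×68/538 = 1.77 V. With the source grounded, V_GS = V_G = 1.77 V.
Assume saturation: I_D = (k_n/2)(V_GS − V_t)² = (1.8/2)×(1.77 − 1.3)² = 0.9×0.47² = 0.198 mA.
V_DS = V_DD − I_D·R_D = 14 − 0.198×0.56 = 13.9 V.
Saturation requires V_DS ≥ V_GS − V_t = 0.47 V; 13.9 ≥ 0.47 ✓.

I_D ≈ 0.2 mA, V_DS ≈ 14 V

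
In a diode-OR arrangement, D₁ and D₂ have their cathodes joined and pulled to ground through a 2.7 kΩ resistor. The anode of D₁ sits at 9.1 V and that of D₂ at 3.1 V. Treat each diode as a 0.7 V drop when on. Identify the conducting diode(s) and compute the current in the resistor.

Only D₁ conducts; I_R ≈ 3.1 mA

Assume both conduct. Then node N would need to be at both 9.1−0.7 = 8.4 V and 3.1−0.7 = 2.4 V, which is impossible.
Assume only D₁ conducts: V_N = 9.1 − 0.7 = 8.4 V, so I_R = 8.4/2.7 = 3.11 mA.
Check D₂: its anode-to-cathode voltage is 3.1 − 8.4 = -5.3 V < 0.7 V, so it is off. The assumption is consistent.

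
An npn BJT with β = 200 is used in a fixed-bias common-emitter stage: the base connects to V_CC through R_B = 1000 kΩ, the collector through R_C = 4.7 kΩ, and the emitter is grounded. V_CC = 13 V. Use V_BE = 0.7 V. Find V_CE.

Base loop: V_CC = I_B·R_B + V_BE, so I_B = (13 − 0.7)/1000 kΩ = 0.0123 mA.
In the active region I_C = β·I_B = 200 × 0.0123 = 2.46 mA.
Collector loop: V_CE = V_CC − I_C·R_C = 13 − 2.46×4.7 = 1.44 V.
Since V_CE = 1.44 V > V_CE(sat) ≈ 0.2 V, the transistor is in the active region as assumed.

V_CE ≈ 1.4 V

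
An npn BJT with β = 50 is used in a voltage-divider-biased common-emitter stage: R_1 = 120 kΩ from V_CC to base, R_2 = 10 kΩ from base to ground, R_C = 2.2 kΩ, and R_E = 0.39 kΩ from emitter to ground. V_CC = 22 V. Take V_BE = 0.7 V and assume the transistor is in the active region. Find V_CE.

V_CE ≈ 18 V

Thevenize the base divider: V_Th = V_CC·R_2/(R_1+R_2) = 22×10/130 = 1.69 V, R_Th = R_1‖R_2 = 9.23 kΩ.
Base-emitter loop: V_Th = I_B·R_Th + V_BE + (β+1)I_B·R_E, so I_B = (1.69 − 0.7) / (9.23 + 51×0.39) = 0.0341 mA.
I_C = β·I_B = 50×0.0341 = 1.7 mA, and I_E = (β+1)I_B = 1.74 mA.
V_CE = V_CC − I_C·R_C − I_E·R_E = 22 − 1.7×2.2 − 1.74×0.39 = 17.6 V.
V_CE = 17.6 V > 0.2 V confirms active-region operation.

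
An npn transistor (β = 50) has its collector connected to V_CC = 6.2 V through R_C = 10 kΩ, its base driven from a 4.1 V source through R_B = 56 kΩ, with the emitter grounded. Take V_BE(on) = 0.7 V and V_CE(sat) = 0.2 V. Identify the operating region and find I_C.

Assume active: I_B = (4.1 − 0.7)/56 = 0.0607 mA, giving I_C = β·I_B = 3.04 mA.
But then V_CE = 6.2 − 3.04×10 = -24.2 V < V_CE(sat) = 0.2 V — impossible in the active region.
So the transistor is saturated. With V_CE = 0.2 V, I_C = (V_CC − 0.2)/R_C = 6/10 = 0.6 mA.
Check: β·I_B = 3.04 mA > I_C = 0.6 mA, confirming saturation.

saturation; I_C ≈ 0.6 mA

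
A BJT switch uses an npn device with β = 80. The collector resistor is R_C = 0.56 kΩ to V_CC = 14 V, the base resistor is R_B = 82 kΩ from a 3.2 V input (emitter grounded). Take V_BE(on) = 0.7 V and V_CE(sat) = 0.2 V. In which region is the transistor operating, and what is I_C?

active; I_C ≈ 2.4 mA

Assume active. Base-emitter loop: I_B = (V_BB − V_BE)/R_B = (3.2 − 0.7)/82 = 0.0305 mA.
I_C = β·I_B = 80×0.0305 = 2.44 mA.
V_CE = V_CC − I_C·R_C = 14 − 2.44×0.56 = 12.6 V > V_CE(sat), so the active-region assumption holds.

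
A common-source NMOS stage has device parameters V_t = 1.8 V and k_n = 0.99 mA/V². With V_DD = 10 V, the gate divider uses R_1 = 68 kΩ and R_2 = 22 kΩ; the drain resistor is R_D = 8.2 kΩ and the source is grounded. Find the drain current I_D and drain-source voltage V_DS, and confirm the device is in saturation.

V_G = V_DD·R_2/(R_1+R_2) = 10×22/90 = 2.44 V. With the source grounded, V_GS = V_G = 2.44 V.
Assume saturation: I_D = (k_n/2)(V_GS − V_t)² = (0.99/2)×(2.44 − 1.8)² = 0.495×0.644² = 0.206 mA.
V_DS = V_DD − I_D·R_D = 10 − 0.206×8.2 = 8.31 V.
Saturation requires V_DS ≥ V_GS − V_t = 0.644 V; 8.31 ≥ 0.644 ✓.

I_D ≈ 0.21 mA, V_DS ≈ 8.3 V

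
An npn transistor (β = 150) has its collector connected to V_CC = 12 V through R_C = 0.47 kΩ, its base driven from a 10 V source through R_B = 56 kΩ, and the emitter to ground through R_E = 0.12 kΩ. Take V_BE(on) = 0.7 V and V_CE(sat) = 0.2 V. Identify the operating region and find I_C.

Assume active. Base-emitter loop: I_B = (V_BB − V_BE)/(R_B + (β+1)R_E) = (10 − 0.7)/(56 + 151×0.12) = 0.125 mA.
I_C = β·I_B = 150×0.125 = 18.8 mA.
V_CE = V_CC − I_C·R_C − I_E·R_E = 12 − 18.8×0.47 − 18.9×0.12 = 0.881 V > V_CE(sat), so the active-region assumption holds.

active; I_C ≈ 19 mA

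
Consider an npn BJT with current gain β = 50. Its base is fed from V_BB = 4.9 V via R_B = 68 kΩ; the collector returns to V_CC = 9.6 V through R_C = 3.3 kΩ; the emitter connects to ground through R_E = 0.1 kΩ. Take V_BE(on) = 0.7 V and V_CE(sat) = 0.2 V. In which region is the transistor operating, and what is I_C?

Assume active: I_B = (4.9 − 0.7)/(68 + 51×0.1) = 0.0575 mA, I_C = β·I_B = 2.87 mA.
Then V_CE = 9.6 − 2.87×3.3 − 2.93×0.1 = -0.173 V < 0.2 V — the active assumption fails.
Re-solve with V_CE = 0.2 V. KCL at the emitter: V_E/R_E = (V_BB−0.7−V_E)/R_B + (V_CC−0.2−V_E)/R_C, giving V_E = 0.282 V.
I_C = (V_CC − 0.2 − V_E)/R_C = (9.4 − 0.282)/3.3 = 2.76 mA.
Check: I_B = (4.2 − 0.282)/68 = 0.0576 mA, and β·I_B = 2.88 mA > I_C, confirming saturation.

saturation; I_C ≈ 2.8 mA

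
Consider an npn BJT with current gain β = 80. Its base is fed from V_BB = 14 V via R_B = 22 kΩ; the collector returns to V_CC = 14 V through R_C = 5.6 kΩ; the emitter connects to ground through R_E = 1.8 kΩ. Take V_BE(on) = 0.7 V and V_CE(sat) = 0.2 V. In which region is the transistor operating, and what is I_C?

saturation; I_C ≈ 1.8 mA

Assume active: I_B = (14 − 0.7)/(22 + 81×1.8) = 0.0793 mA, I_C = β·I_B = 6.34 mA.
Then V_CE = 14 − 6.34×5.6 − 6.42×1.8 = -33.1 V < 0.2 V — the active assumption fails.
Re-solve with V_CE = 0.2 V. KCL at the emitter: V_E/R_E = (V_BB−0.7−V_E)/R_B + (V_CC−0.2−V_E)/R_C, giving V_E = 3.94 V.
I_C = (V_CC − 0.2 − V_E)/R_C = (13.8 − 3.94)/5.6 = 1.76 mA.
Check: I_B = (13.3 − 3.94)/22 = 0.426 mA, and β·I_B = 34 mA > I_C, confirming saturation.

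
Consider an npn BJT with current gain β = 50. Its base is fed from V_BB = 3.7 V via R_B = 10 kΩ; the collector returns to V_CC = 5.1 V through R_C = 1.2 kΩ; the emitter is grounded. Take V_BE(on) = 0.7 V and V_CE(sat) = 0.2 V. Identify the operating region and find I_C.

Assume active: I_B = (3.7 − 0.7)/10 = 0.3 mA, giving I_C = β·I_B = 15 mA.
But then V_CE = 5.1 − 15×1.2 = -12.9 V < V_CE(sat) = 0.2 V — impossible in the active region.
So the transistor is saturated. With V_CE = 0.2 V, I_C = (V_CC − 0.2)/R_C = 4.9/1.2 = 4.08 mA.
Check: β·I_B = 15 mA > I_C = 4.08 mA, confirming saturation.

saturation; I_C ≈ 4.1 mA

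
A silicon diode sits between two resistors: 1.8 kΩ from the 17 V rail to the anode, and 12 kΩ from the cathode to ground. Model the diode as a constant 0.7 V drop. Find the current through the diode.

I ≈ 1.2 mA

The two resistors are in series with the diode, so KVL gives 17 = I·1.8 + 0.7 + I·12.
I = (17 − 0.7) / (1.8 + 12) kΩ = 16.3 / 13.8 = 1.18 mA.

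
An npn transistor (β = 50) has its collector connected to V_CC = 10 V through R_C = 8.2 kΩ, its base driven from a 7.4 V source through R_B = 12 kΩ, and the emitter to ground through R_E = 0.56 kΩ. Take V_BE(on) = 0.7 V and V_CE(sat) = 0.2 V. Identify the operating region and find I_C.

saturation; I_C ≈ 1.1 mA

Assume active: I_B = (7.4 − 0.7)/(12 + 51×0.56) = 0.165 mA, I_C = β·I_B = 8.26 mA.
Then V_CE = 10 − 8.26×8.2 − 8.42×0.56 = -62.4 V < 0.2 V — the active assumption fails.
Re-solve with V_CE = 0.2 V. KCL at the emitter: V_E/R_E = (V_BB−0.7−V_E)/R_B + (V_CC−0.2−V_E)/R_C, giving V_E = 0.881 V.
I_C = (V_CC − 0.2 − V_E)/R_C = (9.8 − 0.881)/8.2 = 1.09 mA.
Check: I_B = (6.7 − 0.881)/12 = 0.485 mA, and β·I_B = 24.2 mA > I_C, confirming saturation.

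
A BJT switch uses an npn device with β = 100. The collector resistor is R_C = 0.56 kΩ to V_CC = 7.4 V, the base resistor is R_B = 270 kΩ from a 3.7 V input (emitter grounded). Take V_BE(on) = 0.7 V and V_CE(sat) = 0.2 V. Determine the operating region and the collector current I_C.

Assume active. Base-emitter loop: I_B = (V_BB − V_BE)/R_B = (3.7 − 0.7)/270 = 0.0111 mA.
I_C = β·I_B = 100×0.0111 = 1.11 mA.
V_CE = V_CC − I_C·R_C = 7.4 − 1.11×0.56 = 6.78 V > V_CE(sat), so the active-region assumption holds.

active; I_C ≈ 1.1 mA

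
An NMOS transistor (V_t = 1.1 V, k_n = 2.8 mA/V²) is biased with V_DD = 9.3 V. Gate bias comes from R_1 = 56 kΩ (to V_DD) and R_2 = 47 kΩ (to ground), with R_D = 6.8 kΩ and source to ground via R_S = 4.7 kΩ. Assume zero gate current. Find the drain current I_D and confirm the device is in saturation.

V_G = V_DD·R_2/(R_1+R_2) = 9.3×47/103 = 4.24 V.
Assume saturation: I_D = (k_n/2)(V_GS − V_t)² with V_GS = V_G − I_D·R_S = 4.24 − 4.7·I_D.
Substituting gives 30.9·I_D² − 42.4·I_D + 13.8 = 0, with roots I_D = 0.537 or 0.833 mA.
The root I_D = 0.833 mA gives V_GS = 0.329 V ≤ V_t, so take I_D = 0.537 mA.
Then V_GS = 1.72 V and V_DS = V_DD − I_D(R_D+R_S) = 9.3 − 0.537×11.5 = 3.12 V.
Saturation requires V_DS ≥ V_GS − V_t = 0.619 V; 3.12 ≥ 0.619 ✓.

I_D ≈ 0.54 mA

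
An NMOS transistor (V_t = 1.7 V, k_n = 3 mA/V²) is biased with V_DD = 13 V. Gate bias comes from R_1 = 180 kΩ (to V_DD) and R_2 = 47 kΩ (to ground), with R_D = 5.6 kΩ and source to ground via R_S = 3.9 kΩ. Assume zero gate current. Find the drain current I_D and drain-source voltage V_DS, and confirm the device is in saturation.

V_G = V_DD·R_2/(R_1+R_2) = 13×47/227 = 2.69 V.
Assume saturation: I_D = (k_n/2)(V_GS − V_t)² with V_GS = V_G − I_D·R_S = 2.69 − 3.9·I_D.
Substituting gives 22.8·I_D² − 12.6·I_D + 1.47 = 0, with roots I_D = 0.168 or 0.384 mA.
The root I_D = 0.384 mA gives V_GS = 1.19 V ≤ V_t, so take I_D = 0.168 mA.
Then V_GS = 2.04 V and V_DS = V_DD − I_D(R_D+R_S) = 13 − 0.168×9.5 = 11.4 V.
Saturation requires V_DS ≥ V_GS − V_t = 0.335 V; 11.4 ≥ 0.335 ✓.

I_D ≈ 0.17 mA, V_DS ≈ 11 V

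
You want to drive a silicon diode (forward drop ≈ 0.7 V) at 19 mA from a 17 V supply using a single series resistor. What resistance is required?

R ≈ 0.86 kΩ

The resistor drops V_S − V_D = 17 − 0.7 = 16.3 V at 19 mA.
R = 16.3 V / 19 mA = 0.858 kΩ.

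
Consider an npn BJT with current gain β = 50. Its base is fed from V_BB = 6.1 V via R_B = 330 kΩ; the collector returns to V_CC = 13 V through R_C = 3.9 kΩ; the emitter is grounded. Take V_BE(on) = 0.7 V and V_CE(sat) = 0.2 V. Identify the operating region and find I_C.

Assume active. Base-emitter loop: I_B = (V_BB − V_BE)/R_B = (6.1 − 0.7)/330 = 0.0164 mA.
I_C = β·I_B = 50×0.0164 = 0.818 mA.
V_CE = V_CC − I_C·R_C = 13 − 0.818×3.9 = 9.81 V > V_CE(sat), so the active-region assumption holds.

active; I_C ≈ 0.82 mA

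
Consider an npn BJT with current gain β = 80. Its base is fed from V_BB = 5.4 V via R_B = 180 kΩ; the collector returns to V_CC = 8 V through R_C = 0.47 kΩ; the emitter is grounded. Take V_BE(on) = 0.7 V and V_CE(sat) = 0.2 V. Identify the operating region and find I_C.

active; I_C ≈ 2.1 mA

Assume active. Base-emitter loop: I_B = (V_BB − V_BE)/R_B = (5.4 − 0.7)/180 = 0.0261 mA.
I_C = β·I_B = 80×0.0261 = 2.09 mA.
V_CE = V_CC − I_C·R_C = 8 − 2.09×0.47 = 7.02 V > V_CE(sat), so the active-region assumption holds.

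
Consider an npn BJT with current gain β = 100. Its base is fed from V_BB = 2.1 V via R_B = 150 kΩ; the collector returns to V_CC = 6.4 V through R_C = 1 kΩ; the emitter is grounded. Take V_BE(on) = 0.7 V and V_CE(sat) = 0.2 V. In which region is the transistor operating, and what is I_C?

active; I_C ≈ 0.93 mA

Assume active. Base-emitter loop: I_B = (V_BB − V_BE)/R_B = (2.1 − 0.7)/150 = 0.00933 mA.
I_C = β·I_B = 100×0.00933 = 0.933 mA.
V_CE = V_CC − I_C·R_C = 6.4 − 0.933×1 = 5.47 V > V_CE(sat), so the active-region assumption holds.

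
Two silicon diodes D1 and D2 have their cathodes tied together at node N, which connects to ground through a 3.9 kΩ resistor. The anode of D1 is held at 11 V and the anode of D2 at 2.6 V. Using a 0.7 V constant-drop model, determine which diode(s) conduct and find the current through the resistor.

Assume both conduct. Then node N would need to be at both 11−0.7 = 10.3 V and 2.6−0.7 = 1.9 V, which is impossible.
Assume only D1 conducts: V_N = 11 − 0.7 = 10.3 V, so I_R = 10.3/3.9 = 2.64 mA.
Check D2: its anode-to-cathode voltage is 2.6 − 10.3 = -7.7 V < 0.7 V, so it is off. The assumption is consistent.

Only D1 conducts; I_R ≈ 2.6 mA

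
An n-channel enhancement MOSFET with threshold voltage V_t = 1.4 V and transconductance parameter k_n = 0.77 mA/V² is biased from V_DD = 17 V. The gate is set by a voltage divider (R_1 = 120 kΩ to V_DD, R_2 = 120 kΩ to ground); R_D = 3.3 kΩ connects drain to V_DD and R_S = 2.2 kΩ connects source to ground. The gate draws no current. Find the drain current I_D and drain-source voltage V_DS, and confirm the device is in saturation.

I_D ≈ 2.2 mA, V_DS ≈ 5.2 V

V_G = V_DD·R_2/(R_1+R_2) = 17×120/240 = 8.5 V.
Assume saturation: I_D = (k_n/2)(V_GS − V_t)² with V_GS = V_G − I_D·R_S = 8.5 − 2.2·I_D.
Substituting gives 1.86·I_D² − 13·I_D + 19.4 = 0, with roots I_D = 2.15 or 4.84 mA.
The root I_D = 4.84 mA gives V_GS = -2.15 V ≤ V_t, so take I_D = 2.15 mA.
Then V_GS = 3.76 V and V_DS = V_DD − I_D(R_D+R_S) = 17 − 2.15×5.5 = 5.16 V.
Saturation requires V_DS ≥ V_GS − V_t = 2.36 V; 5.16 ≥ 2.36 ✓.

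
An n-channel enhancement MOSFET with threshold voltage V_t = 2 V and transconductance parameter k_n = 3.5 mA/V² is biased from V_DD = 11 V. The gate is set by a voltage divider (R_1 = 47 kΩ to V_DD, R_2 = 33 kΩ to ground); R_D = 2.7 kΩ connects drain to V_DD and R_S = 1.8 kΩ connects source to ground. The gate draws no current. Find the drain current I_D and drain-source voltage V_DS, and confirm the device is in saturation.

I_D ≈ 0.99 mA, V_DS ≈ 6.5 V

V_G = V_DD·R_2/(R_1+R_2) = 11×33/80 = 4.54 V.
Assume saturation: I_D = (k_n/2)(V_GS − V_t)² with V_GS = V_G − I_D·R_S = 4.54 − 1.8·I_D.
Substituting gives 5.67·I_D² − 17·I_D + 11.3 = 0, with roots I_D = 0.992 or 2 mA.
The root I_D = 2 mA gives V_GS = 0.93 V ≤ V_t, so take I_D = 0.992 mA.
Then V_GS = 2.75 V and V_DS = V_DD − I_D(R_D+R_S) = 11 − 0.992×4.5 = 6.54 V.
Saturation requires V_DS ≥ V_GS − V_t = 0.753 V; 6.54 ≥ 0.753 ✓.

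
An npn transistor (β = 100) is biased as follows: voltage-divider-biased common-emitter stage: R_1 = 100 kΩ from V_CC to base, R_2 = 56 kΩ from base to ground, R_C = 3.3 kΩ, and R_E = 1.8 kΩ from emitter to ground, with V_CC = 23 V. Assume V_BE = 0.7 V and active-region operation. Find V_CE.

Thevenize the base divider: V_Th = V_CC·R_2/(R_1+R_2) = 23×56/156 = 8.26 V, R_Th = R_1‖R_2 = 35.9 kΩ.
Base-emitter loop: V_Th = I_B·R_Th + V_BE + (β+1)I_B·R_E, so I_B = (8.26 − 0.7) / (35.9 + 101×1.8) = 0.0347 mA.
I_C = β·I_B = 100×0.0347 = 3.47 mA, and I_E = (β+1)I_B = 3.51 mA.
V_CE = V_CC − I_C·R_C − I_E·R_E = 23 − 3.47×3.3 − 3.51×1.8 = 5.24 V.
V_CE = 5.24 V > 0.2 V confirms active-region operation.

V_CE ≈ 5.2 V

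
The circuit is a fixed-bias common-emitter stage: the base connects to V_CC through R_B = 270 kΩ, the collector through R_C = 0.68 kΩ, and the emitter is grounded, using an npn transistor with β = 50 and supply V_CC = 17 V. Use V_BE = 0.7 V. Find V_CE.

V_CE ≈ 15 V

Base loop: V_CC = I_B·R_B + V_BE, so I_B = (17 − 0.7)/270 kΩ = 0.0604 mA.
In the active region I_C = β·I_B = 50 × 0.0604 = 3.02 mA.
Collector loop: V_CE = V_CC − I_C·R_C = 17 − 3.02×0.68 = 14.9 V.
Since V_CE = 14.9 V > V_CE(sat) ≈ 0.2 V, the transistor is in the active region as assumed.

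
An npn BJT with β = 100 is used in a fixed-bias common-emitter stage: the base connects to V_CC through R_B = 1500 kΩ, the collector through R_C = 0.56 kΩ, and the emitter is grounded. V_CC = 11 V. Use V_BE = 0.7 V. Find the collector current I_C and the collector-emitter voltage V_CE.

Base loop: V_CC = I_B·R_B + V_BE, so I_B = (11 − 0.7)/1500 kΩ = 0.00687 mA.
In the active region I_C = β·I_B = 100 × 0.00687 = 0.687 mA.
Collector loop: V_CE = V_CC − I_C·R_C = 11 − 0.687×0.56 = 10.6 V.
Since V_CE = 10.6 V > V_CE(sat) ≈ 0.2 V, the transistor is in the active region as assumed.

I_C ≈ 0.69 mA, V_CE ≈ 11 V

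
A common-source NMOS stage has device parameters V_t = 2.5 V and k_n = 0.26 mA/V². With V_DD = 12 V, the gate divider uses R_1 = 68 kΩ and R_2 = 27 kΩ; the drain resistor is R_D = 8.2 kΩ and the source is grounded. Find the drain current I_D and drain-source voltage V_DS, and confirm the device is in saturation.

V_G = V_DD·R_2/(R_1+R_2) = 12×27/95 = 3.41 V. With the source grounded, V_GS = V_G = 3.41 V.
Assume saturation: I_D = (k_n/2)(V_GS − V_t)² = (0.26/2)×(3.41 − 2.5)² = 0.13×0.911² = 0.108 mA.
V_DS = V_DD − I_D·R_D = 12 − 0.108×8.2 = 11.1 V.
Saturation requires V_DS ≥ V_GS − V_t = 0.911 V; 11.1 ≥ 0.911 ✓.

I_D ≈ 0.11 mA, V_DS ≈ 11 V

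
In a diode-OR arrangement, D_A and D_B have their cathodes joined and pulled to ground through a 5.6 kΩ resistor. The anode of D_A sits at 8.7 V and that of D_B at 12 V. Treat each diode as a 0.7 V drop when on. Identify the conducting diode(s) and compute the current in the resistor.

Only D_B conducts; I_R ≈ 2 mA

Assume both conduct. Then node N would need to be at both 8.7−0.7 = 8 V and 12−0.7 = 11.3 V, which is impossible.
Assume only D_B conducts: V_N = 12 − 0.7 = 11.3 V, so I_R = 11.3/5.6 = 2.02 mA.
Check D_A: its anode-to-cathode voltage is 8.7 − 11.3 = -2.6 V < 0.7 V, so it is off. The assumption is consistent.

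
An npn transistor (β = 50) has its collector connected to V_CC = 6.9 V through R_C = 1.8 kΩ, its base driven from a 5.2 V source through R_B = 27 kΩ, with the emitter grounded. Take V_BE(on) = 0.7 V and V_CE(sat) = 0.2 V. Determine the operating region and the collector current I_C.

Assume active: I_B = (5.2 − 0.7)/27 = 0.167 mA, giving I_C = β·I_B = 8.33 mA.
But then V_CE = 6.9 − 8.33×1.8 = -8.1 V < V_CE(sat) = 0.2 V — impossible in the active region.
So the transistor is saturated. With V_CE = 0.2 V, I_C = (V_CC − 0.2)/R_C = 6.7/1.8 = 3.72 mA.
Check: β·I_B = 8.33 mA > I_C = 3.72 mA, confirming saturation.

saturation; I_C ≈ 3.7 mA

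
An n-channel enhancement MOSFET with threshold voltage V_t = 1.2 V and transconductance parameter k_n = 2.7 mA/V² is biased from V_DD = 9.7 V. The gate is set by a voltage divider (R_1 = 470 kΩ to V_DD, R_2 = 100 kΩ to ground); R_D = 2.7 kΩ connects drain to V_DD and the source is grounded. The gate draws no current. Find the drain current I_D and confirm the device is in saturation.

V_G = V_DD·R_2/(R_1+R_2) = 9.7×100/570 = 1.7 V. With the source grounded, V_GS = V_G = 1.7 V.
Assume saturation: I_D = (k_n/2)(V_GS − V_t)² = (2.7/2)×(1.7 − 1.2)² = 1.35×0.502² = 0.34 mA.
V_DS = V_DD − I_D·R_D = 9.7 − 0.34×2.7 = 8.78 V.
Saturation requires V_DS ≥ V_GS − V_t = 0.502 V; 8.78 ≥ 0.502 ✓.

I_D ≈ 0.34 mA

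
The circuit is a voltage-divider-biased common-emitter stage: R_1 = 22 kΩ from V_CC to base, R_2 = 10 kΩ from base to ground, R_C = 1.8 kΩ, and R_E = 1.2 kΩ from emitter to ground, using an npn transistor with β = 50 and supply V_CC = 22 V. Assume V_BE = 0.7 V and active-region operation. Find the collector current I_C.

Thevenize the base divider: V_Th = V_CC·R_2/(R_1+R_2) = 22×10/32 = 6.88 V, R_Th = R_1‖R_2 = 6.88 kΩ.
Base-emitter loop: V_Th = I_B·R_Th + V_BE + (β+1)I_B·R_E, so I_B = (6.88 − 0.7) / (6.88 + 51×1.2) = 0.0907 mA.
I_C = β·I_B = 50×0.0907 = 4.54 mA, and I_E = (β+1)I_B = 4.63 mA.
V_CE = V_CC − I_C·R_C − I_E·R_E = 22 − 4.54×1.8 − 4.63×1.2 = 8.28 V.
V_CE = 8.28 V > 0.2 V confirms active-region operation.

I_C ≈ 4.5 mA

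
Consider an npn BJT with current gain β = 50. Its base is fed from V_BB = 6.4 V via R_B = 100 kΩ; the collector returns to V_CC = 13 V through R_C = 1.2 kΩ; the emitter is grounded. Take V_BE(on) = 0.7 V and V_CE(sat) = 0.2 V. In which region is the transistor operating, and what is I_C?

active; I_C ≈ 2.9 mA

Assume active. Base-emitter loop: I_B = (V_BB − V_BE)/R_B = (6.4 − 0.7)/100 = 0.057 mA.
I_C = β·I_B = 50×0.057 = 2.85 mA.
V_CE = V_CC − I_C·R_C = 13 − 2.85×1.2 = 9.58 V > V_CE(sat), so the active-region assumption holds.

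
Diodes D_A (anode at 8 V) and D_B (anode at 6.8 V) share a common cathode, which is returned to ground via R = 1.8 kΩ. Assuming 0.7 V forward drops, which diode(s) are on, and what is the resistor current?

Only D_A conducts; I_R ≈ 4.1 mA

Assume both conduct. Then node N would need to be at both 8−0.7 = 7.3 V and 6.8−0.7 = 6.1 V, which is impossible.
Assume only D_A conducts: V_N = 8 − 0.7 = 7.3 V, so I_R = 7.3/1.8 = 4.06 mA.
Check D_B: its anode-to-cathode voltage is 6.8 − 7.3 = -0.5 V < 0.7 V, so it is off. The assumption is consistent.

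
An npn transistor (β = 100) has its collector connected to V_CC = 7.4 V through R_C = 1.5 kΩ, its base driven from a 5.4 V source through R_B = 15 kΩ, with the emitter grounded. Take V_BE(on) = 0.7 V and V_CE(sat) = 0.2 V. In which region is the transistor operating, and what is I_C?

saturation; I_C ≈ 4.8 mA

Assume active: I_B = (5.4 − 0.7)/15 = 0.313 mA, giving I_C = β·I_B = 31.3 mA.
But then V_CE = 7.4 − 31.3×1.5 = -39.6 V < V_CE(sat) = 0.2 V — impossible in the active region.
So the transistor is saturated. With V_CE = 0.2 V, I_C = (V_CC − 0.2)/R_C = 7.2/1.5 = 4.8 mA.
Check: β·I_B = 31.3 mA > I_C = 4.8 mA, confirming saturation.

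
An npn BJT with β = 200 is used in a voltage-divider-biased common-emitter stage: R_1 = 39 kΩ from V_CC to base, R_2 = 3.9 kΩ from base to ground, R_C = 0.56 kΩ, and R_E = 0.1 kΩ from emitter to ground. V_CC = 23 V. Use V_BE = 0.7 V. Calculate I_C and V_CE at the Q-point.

Thevenize the base divider: V_Th = V_CC·R_2/(R_1+R_2) = 23×3.9/42.9 = 2.09 V, R_Th = R_1‖R_2 = 3.55 kΩ.
Base-emitter loop: V_Th = I_B·R_Th + V_BE + (β+1)I_B·R_E, so I_B = (2.09 − 0.7) / (3.55 + 201×0.1) = 0.0588 mA.
I_C = β·I_B = 200×0.0588 = 11.8 mA, and I_E = (β+1)I_B = 11.8 mA.
V_CE = V_CC − I_C·R_C − I_E·R_E = 23 − 11.8×0.56 − 11.8×0.1 = 15.2 V.
V_CE = 15.2 V > 0.2 V confirms active-region operation.

I_C ≈ 12 mA, V_CE ≈ 15 V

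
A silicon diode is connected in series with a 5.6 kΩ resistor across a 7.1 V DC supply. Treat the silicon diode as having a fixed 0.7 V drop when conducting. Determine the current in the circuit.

KVL around the loop: 7.1 = V_D + I·R = 0.7 + I × 5.6 kΩ.
So I = (7.1 − 0.7) / 5.6 kΩ = 6.4 / 5.6 = 1.14 mA.

I ≈ 1.1 mA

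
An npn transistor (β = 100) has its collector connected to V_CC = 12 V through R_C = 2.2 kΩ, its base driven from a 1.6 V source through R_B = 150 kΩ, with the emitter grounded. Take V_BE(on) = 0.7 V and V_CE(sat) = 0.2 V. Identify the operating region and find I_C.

active; I_C ≈ 0.6 mA

Assume active. Base-emitter loop: I_B = (V_BB − V_BE)/R_B = (1.6 − 0.7)/150 = 0.006 mA.
I_C = β·I_B = 100×0.006 = 0.6 mA.
V_CE = V_CC − I_C·R_C = 12 − 0.6×2.2 = 10.7 V > V_CE(sat), so the active-region assumption holds.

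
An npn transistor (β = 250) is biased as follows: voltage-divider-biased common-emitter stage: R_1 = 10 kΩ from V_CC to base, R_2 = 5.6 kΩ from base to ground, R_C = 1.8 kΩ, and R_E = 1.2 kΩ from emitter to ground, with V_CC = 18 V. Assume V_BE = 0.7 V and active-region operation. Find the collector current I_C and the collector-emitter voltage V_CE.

I_C ≈ 4.7 mA, V_CE ≈ 3.8 V

Thevenize the base divider: V_Th = V_CC·R_2/(R_1+R_2) = 18×5.6/15.6 = 6.46 V, R_Th = R_1‖R_2 = 3.59 kΩ.
Base-emitter loop: V_Th = I_B·R_Th + V_BE + (β+1)I_B·R_E, so I_B = (6.46 − 0.7) / (3.59 + 251×1.2) = 0.0189 mA.
I_C = β·I_B = 250×0.0189 = 4.73 mA, and I_E = (β+1)I_B = 4.74 mA.
V_CE = V_CC − I_C·R_C − I_E·R_E = 18 − 4.73×1.8 − 4.74×1.2 = 3.8 V.
V_CE = 3.8 V > 0.2 V confirms active-region operation.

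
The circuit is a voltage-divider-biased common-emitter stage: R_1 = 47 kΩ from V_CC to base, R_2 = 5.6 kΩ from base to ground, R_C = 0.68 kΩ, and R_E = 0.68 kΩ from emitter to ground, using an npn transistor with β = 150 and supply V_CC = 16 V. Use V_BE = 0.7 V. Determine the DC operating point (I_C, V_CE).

I_C ≈ 1.4 mA, V_CE ≈ 14 V

Thevenize the base divider: V_Th = V_CC·R_2/(R_1+R_2) = 16×5.6/52.6 = 1.7 V, R_Th = R_1‖R_2 = 5 kΩ.
Base-emitter loop: V_Th = I_B·R_Th + V_BE + (β+1)I_B·R_E, so I_B = (1.7 − 0.7) / (5 + 151×0.68) = 0.00932 mA.
I_C = β·I_B = 150×0.00932 = 1.4 mA, and I_E = (β+1)I_B = 1.41 mA.
V_CE = V_CC − I_C·R_C − I_E·R_E = 16 − 1.4×0.68 − 1.41×0.68 = 14.1 V.
V_CE = 14.1 V > 0.2 V confirms active-region operation.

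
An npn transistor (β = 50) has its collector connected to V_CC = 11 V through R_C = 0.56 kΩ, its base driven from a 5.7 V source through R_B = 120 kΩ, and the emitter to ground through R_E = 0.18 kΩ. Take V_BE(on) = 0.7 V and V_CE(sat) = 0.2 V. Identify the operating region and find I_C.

Assume active. Base-emitter loop: I_B = (V_BB − V_BE)/(R_B + (β+1)R_E) = (5.7 − 0.7)/(120 + 51×0.18) = 0.0387 mA.
I_C = β·I_B = 50×0.0387 = 1.94 mA.
V_CE = V_CC − I_C·R_C − I_E·R_E = 11 − 1.94×0.56 − 1.97×0.18 = 9.56 V > V_CE(sat), so the active-region assumption holds.

active; I_C ≈ 1.9 mA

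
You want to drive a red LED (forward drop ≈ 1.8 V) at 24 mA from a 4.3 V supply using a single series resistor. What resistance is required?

R ≈ 0.1 kΩ

The resistor drops V_S − V_D = 4.3 − 1.8 = 2.5 V at 24 mA.
R = 2.5 V / 24 mA = 0.104 kΩ.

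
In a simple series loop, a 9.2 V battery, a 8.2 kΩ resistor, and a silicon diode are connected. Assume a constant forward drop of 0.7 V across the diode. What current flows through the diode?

I ≈ 1 mA

KVL around the loop: 9.2 = V_D + I·R = 0.7 + I × 8.2 kΩ.
So I = (9.2 − 0.7) / 8.2 kΩ = 8.5 / 8.2 = 1.04 mA.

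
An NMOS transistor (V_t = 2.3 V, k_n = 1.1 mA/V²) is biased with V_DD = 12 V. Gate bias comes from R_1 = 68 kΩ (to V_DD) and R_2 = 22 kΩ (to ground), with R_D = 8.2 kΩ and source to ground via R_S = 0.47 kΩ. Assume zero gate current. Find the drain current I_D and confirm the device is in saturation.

I_D ≈ 0.17 mA

V_G = V_DD·R_2/(R_1+R_2) = 12×22/90 = 2.93 V.
Assume saturation: I_D = (k_n/2)(V_GS − V_t)² with V_GS = V_G − I_D·R_S = 2.93 − 0.47·I_D.
Substituting gives 0.121·I_D² − 1.33·I_D + 0.221 = 0, with roots I_D = 0.169 or 10.8 mA.
The root I_D = 10.8 mA gives V_GS = -2.12 V ≤ V_t, so take I_D = 0.169 mA.
Then V_GS = 2.85 V and V_DS = V_DD − I_D(R_D+R_S) = 12 − 0.169×8.67 = 10.5 V.
Saturation requires V_DS ≥ V_GS − V_t = 0.554 V; 10.5 ≥ 0.554 ✓.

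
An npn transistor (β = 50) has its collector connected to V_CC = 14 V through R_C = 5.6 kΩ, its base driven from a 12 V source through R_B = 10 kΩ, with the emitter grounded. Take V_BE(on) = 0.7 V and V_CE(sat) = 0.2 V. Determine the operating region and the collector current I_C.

saturation; I_C ≈ 2.5 mA

Assume active: I_B = (12 − 0.7)/10 = 1.13 mA, giving I_C = β·I_B = 56.5 mA.
But then V_CE = 14 − 56.5×5.6 = -302 V < V_CE(sat) = 0.2 V — impossible in the active region.
So the transistor is saturated. With V_CE = 0.2 V, I_C = (V_CC − 0.2)/R_C = 13.8/5.6 = 2.46 mA.
Check: β·I_B = 56.5 mA > I_C = 2.46 mA, confirming saturation.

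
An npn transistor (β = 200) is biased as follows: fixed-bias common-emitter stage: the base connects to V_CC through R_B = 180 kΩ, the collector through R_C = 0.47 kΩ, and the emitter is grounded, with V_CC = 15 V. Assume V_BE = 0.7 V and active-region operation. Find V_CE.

Base loop: V_CC = I_B·R_B + V_BE, so I_B = (15 − 0.7)/180 kΩ = 0.0794 mA.
In the active region I_C = β·I_B = 200 × 0.0794 = 15.9 mA.
Collector loop: V_CE = V_CC − I_C·R_C = 15 − 15.9×0.47 = 7.53 V.
Since V_CE = 7.53 V > V_CE(sat) ≈ 0.2 V, the transistor is in the active region as assumed.

V_CE ≈ 7.5 V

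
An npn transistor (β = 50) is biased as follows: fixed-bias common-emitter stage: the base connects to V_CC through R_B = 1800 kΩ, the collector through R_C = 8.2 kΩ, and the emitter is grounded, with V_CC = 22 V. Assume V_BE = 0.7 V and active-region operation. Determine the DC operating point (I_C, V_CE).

I_C ≈ 0.59 mA, V_CE ≈ 17 V

Base loop: V_CC = I_B·R_B + V_BE, so I_B = (22 − 0.7)/1800 kΩ = 0.0118 mA.
In the active region I_C = β·I_B = 50 × 0.0118 = 0.592 mA.
Collector loop: V_CE = V_CC − I_C·R_C = 22 − 0.592×8.2 = 17.1 V.
Since V_CE = 17.1 V > V_CE(sat) ≈ 0.2 V, the transistor is in the active region as assumed.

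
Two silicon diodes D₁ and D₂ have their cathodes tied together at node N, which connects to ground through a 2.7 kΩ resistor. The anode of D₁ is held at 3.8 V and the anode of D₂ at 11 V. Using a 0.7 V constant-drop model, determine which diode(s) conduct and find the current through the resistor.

Assume both conduct. Then node N would need to be at both 3.8−0.7 = 3.1 V and 11−0.7 = 10.3 V, which is impossible.
Assume only D₂ conducts: V_N = 11 − 0.7 = 10.3 V, so I_R = 10.3/2.7 = 3.81 mA.
Check D₁: its anode-to-cathode voltage is 3.8 − 10.3 = -6.5 V < 0.7 V, so it is off. The assumption is consistent.

Only D₂ conducts; I_R ≈ 3.8 mA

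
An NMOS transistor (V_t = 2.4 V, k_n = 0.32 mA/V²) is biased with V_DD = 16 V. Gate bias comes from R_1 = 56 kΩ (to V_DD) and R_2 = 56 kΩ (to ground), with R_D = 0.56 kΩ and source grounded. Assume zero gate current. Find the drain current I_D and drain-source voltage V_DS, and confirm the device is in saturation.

V_G = V_DD·R_2/(R_1+R_2) = 16×56/112 = 8 V. With the source grounded, V_GS = V_G = 8 V.
Assume saturation: I_D = (k_n/2)(V_GS − V_t)² = (0.32/2)×(8 − 2.4)² = 0.16×5.6² = 5.02 mA.
V_DS = V_DD − I_D·R_D = 16 − 5.02×0.56 = 13.2 V.
Saturation requires V_DS ≥ V_GS − V_t = 5.6 V; 13.2 ≥ 5.6 ✓.

I_D ≈ 5 mA, V_DS ≈ 13 V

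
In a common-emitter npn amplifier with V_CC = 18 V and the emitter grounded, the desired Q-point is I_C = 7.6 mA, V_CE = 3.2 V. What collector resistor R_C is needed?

Collector loop: V_CC = I_C·R_C + V_CE.
R_C = (V_CC − V_CE)/I_C = (18 − 3.2)/7.6 = 1.95 kΩ.

R_C ≈ 1.9 kΩ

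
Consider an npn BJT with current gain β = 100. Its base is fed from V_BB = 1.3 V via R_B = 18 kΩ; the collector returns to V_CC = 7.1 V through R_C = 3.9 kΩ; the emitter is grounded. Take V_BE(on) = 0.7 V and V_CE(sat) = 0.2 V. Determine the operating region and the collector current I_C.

saturation; I_C ≈ 1.8 mA

Assume active: I_B = (1.3 − 0.7)/18 = 0.0333 mA, giving I_C = β·I_B = 3.33 mA.
But then V_CE = 7.1 − 3.33×3.9 = -5.9 V < V_CE(sat) = 0.2 V — impossible in the active region.
So the transistor is saturated. With V_CE = 0.2 V, I_C = (V_CC − 0.2)/R_C = 6.9/3.9 = 1.77 mA.
Check: β·I_B = 3.33 mA > I_C = 1.77 mA, confirming saturation.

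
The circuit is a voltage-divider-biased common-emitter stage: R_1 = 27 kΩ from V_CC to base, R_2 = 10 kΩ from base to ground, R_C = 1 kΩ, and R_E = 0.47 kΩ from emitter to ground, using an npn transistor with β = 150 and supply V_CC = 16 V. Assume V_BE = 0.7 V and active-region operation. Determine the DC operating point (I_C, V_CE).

I_C ≈ 6.9 mA, V_CE ≈ 5.8 V

Thevenize the base divider: V_Th = V_CC·R_2/(R_1+R_2) = 16×10/37 = 4.32 V, R_Th = R_1‖R_2 = 7.3 kΩ.
Base-emitter loop: V_Th = I_B·R_Th + V_BE + (β+1)I_B·R_E, so I_B = (4.32 − 0.7) / (7.3 + 151×0.47) = 0.0463 mA.
I_C = β·I_B = 150×0.0463 = 6.95 mA, and I_E = (β+1)I_B = 6.99 mA.
V_CE = V_CC − I_C·R_C − I_E·R_E = 16 − 6.95×1 − 6.99×0.47 = 5.77 V.
V_CE = 5.77 V > 0.2 V confirms active-region operation.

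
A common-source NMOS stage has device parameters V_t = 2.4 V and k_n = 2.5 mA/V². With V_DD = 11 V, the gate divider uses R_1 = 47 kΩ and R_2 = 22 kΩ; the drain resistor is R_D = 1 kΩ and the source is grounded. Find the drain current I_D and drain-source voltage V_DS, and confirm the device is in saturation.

V_G = V_DD·R_2/(R_1+R_2) = 11×22/69 = 3.51 V. With the source grounded, V_GS = V_G = 3.51 V.
Assume saturation: I_D = (k_n/2)(V_GS − V_t)² = (2.5/2)×(3.51 − 2.4)² = 1.25×1.11² = 1.53 mA.
V_DS = V_DD − I_D·R_D = 11 − 1.53×1 = 9.47 V.
Saturation requires V_DS ≥ V_GS − V_t = 1.11 V; 9.47 ≥ 1.11 ✓.

I_D ≈ 1.5 mA, V_DS ≈ 9.5 V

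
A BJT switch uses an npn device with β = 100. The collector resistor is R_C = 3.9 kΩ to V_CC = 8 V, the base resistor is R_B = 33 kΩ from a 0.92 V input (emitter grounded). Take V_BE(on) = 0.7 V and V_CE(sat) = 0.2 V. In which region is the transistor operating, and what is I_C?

Assume active. Base-emitter loop: I_B = (V_BB − V_BE)/R_B = (0.92 − 0.7)/33 = 0.00667 mA.
I_C = β·I_B = 100×0.00667 = 0.667 mA.
V_CE = V_CC − I_C·R_C = 8 − 0.667×3.9 = 5.4 V > V_CE(sat), so the active-region assumption holds.

active; I_C ≈ 0.67 mA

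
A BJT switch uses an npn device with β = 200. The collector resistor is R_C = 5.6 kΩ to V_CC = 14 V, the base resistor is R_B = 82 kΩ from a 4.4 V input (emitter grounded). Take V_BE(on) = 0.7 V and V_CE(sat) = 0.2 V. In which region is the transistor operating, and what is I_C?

Assume active: I_B = (4.4 − 0.7)/82 = 0.0451 mA, giving I_C = β·I_B = 9.02 mA.
But then V_CE = 14 − 9.02×5.6 = -36.5 V < V_CE(sat) = 0.2 V — impossible in the active region.
So the transistor is saturated. With V_CE = 0.2 V, I_C = (V_CC − 0.2)/R_C = 13.8/5.6 = 2.46 mA.
Check: β·I_B = 9.02 mA > I_C = 2.46 mA, confirming saturation.

saturation; I_C ≈ 2.5 mA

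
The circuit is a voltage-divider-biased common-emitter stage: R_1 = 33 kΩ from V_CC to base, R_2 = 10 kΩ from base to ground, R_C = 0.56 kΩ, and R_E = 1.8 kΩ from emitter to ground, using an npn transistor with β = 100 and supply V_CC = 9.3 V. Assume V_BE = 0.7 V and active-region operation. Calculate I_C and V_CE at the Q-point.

I_C ≈ 0.77 mA, V_CE ≈ 7.5 V

Thevenize the base divider: V_Th = V_CC·R_2/(R_1+R_2) = 9.3×10/43 = 2.16 V, R_Th = R_1‖R_2 = 7.67 kΩ.
Base-emitter loop: V_Th = I_B·R_Th + V_BE + (β+1)I_B·R_E, so I_B = (2.16 − 0.7) / (7.67 + 101×1.8) = 0.00772 mA.
I_C = β·I_B = 100×0.00772 = 0.772 mA, and I_E = (β+1)I_B = 0.78 mA.
V_CE = V_CC − I_C·R_C − I_E·R_E = 9.3 − 0.772×0.56 − 0.78×1.8 = 7.46 V.
V_CE = 7.46 V > 0.2 V confirms active-region operation.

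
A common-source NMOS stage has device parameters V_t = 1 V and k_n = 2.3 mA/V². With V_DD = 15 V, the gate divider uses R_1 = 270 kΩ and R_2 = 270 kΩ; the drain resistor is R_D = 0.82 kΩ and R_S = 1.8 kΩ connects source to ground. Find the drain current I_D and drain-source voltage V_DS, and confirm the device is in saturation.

V_G = V_DD·R_2/(R_1+R_2) = 15×270/540 = 7.5 V.
Assume saturation: I_D = (k_n/2)(V_GS − V_t)² with V_GS = V_G − I_D·R_S = 7.5 − 1.8·I_D.
Substituting gives 3.73·I_D² − 27.9·I_D + 48.6 = 0, with roots I_D = 2.75 or 4.74 mA.
The root I_D = 4.74 mA gives V_GS = -1.03 V ≤ V_t, so take I_D = 2.75 mA.
Then V_GS = 2.55 V and V_DS = V_DD − I_D(R_D+R_S) = 15 − 2.75×2.62 = 7.79 V.
Saturation requires V_DS ≥ V_GS − V_t = 1.55 V; 7.79 ≥ 1.55 ✓.

I_D ≈ 2.8 mA, V_DS ≈ 7.8 V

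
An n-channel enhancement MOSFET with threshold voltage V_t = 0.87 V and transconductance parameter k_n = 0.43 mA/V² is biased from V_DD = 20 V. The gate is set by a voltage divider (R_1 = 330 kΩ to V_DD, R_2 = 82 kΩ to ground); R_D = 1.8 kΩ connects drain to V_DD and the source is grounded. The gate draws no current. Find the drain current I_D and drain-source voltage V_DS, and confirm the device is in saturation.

I_D ≈ 2.1 mA, V_DS ≈ 16 V

V_G = V_DD·R_2/(R_1+R_2) = 20×82/412 = 3.98 V. With the source grounded, V_GS = V_G = 3.98 V.
Assume saturation: I_D = (k_n/2)(V_GS − V_t)² = (0.43/2)×(3.98 − 0.87)² = 0.215×3.11² = 2.08 mA.
V_DS = V_DD − I_D·R_D = 20 − 2.08×1.8 = 16.3 V.
Saturation requires V_DS ≥ V_GS − V_t = 3.11 V; 16.3 ≥ 3.11 ✓.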